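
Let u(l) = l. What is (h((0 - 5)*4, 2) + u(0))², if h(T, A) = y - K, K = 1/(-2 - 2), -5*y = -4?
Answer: 441/400 ≈ 1.1025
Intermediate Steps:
y = ⅘ (y = -⅕*(-4) = ⅘ ≈ 0.80000)
K = -¼ (K = 1/(-4) = -¼ ≈ -0.25000)
h(T, A) = 21/20 (h(T, A) = ⅘ - 1*(-¼) = ⅘ + ¼ = 21/20)
(h((0 - 5)*4, 2) + u(0))² = (21/20 + 0)² = (21/20)² = 441/400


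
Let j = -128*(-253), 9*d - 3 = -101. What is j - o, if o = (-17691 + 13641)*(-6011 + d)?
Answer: -24356266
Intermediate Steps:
d = -98/9 (d = ⅓ + (⅑)*(-101) = ⅓ - 101/9 = -98/9 ≈ -10.889)
j = 32384
o = 24388650 (o = (-17691 + 13641)*(-6011 - 98/9) = -4050*(-54197/9) = 24388650)
j - o = 32384 - 1*24388650 = 32384 - 24388650 = -24356266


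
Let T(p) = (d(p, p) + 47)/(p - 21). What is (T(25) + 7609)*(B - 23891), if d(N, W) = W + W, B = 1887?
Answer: -167962033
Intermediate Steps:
d(N, W) = 2*W
T(p) = (47 + 2*p)/(-21 + p) (T(p) = (2*p + 47)/(p - 21) = (47 + 2*p)/(-21 + p))
(T(25) + 7609)*(B - 23891) = ((47 + 2*25)/(-21 + 25) + 7609)*(1887 - 23891) = ((47 + 50)/4 + 7609)*(-22004) = ((1/4)*97 + 7609)*(-22004) = (97/4 + 7609)*(-22004) = (30533/4)*(-22004) = -167962033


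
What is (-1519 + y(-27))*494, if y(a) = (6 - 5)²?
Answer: -749892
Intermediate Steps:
y(a) = 1 (y(a) = 1² = 1)
(-1519 + y(-27))*494 = (-1519 + 1)*494 = -1518*494 = -749892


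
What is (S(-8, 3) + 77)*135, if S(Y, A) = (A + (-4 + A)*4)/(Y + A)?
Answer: 10422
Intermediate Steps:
S(Y, A) = (-16 + 5*A)/(A + Y) (S(Y, A) = (A + (-16 + 4*A))/(A + Y) = (-16 + 5*A)/(A + Y))
(S(-8, 3) + 77)*135 = ((-16 + 5*3)/(3 - 8) + 77)*135 = ((-16 + 15)/(-5) + 77)*135 = (-⅕*(-1) + 77)*135 = (⅕ + 77)*135 = (386/5)*135 = 10422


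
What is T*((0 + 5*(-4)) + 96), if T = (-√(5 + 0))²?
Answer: 380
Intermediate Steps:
T = 5 (T = (-√5)² = 5)
T*((0 + 5*(-4)) + 96) = 5*((0 + 5*(-4)) + 96) = 5*((0 - 20) + 96) = 5*(-20 + 96) = 5*76 = 380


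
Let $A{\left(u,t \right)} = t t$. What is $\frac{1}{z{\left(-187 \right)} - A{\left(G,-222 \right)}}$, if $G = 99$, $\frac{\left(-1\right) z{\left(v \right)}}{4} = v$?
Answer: $- \frac{1}{48536} \approx -2.0603 \cdot 10^{-5}$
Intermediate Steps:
$z{\left(v \right)} = - 4 v$
$A{\left(u,t \right)} = t^{2}$
$\frac{1}{z{\left(-187 \right)} - A{\left(G,-222 \right)}} = \frac{1}{\left(-4\right) \left(-187\right) - \left(-222\right)^{2}} = \frac{1}{748 - 49284} = \frac{1}{-48536} = - \frac{1}{48536}$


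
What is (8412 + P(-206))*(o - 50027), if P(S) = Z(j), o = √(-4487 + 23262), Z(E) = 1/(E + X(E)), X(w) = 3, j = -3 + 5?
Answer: -2104185647/5 + 42061*√751 ≈ -4.1968e+8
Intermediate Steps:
j = 2
Z(E) = 1/(3 + E) (Z(E) = 1/(E + 3) = 1/(3 + E))
o = 5*√751 (o = √18775 = 5*√751 ≈ 137.02)
P(S) = ⅕ (P(S) = 1/(3 + 2) = 1/5 = ⅕)
(8412 + P(-206))*(o - 50027) = (8412 + ⅕)*(5*√751 - 50027) = 42061*(-50027 + 5*√751)/5 = -2104185647/5 + 42061*√751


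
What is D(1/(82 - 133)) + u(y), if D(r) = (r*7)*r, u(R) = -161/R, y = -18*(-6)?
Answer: -46445/31212 ≈ -1.4880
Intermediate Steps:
y = 108
D(r) = 7*r² (D(r) = (7*r)*r = 7*r²)
D(1/(82 - 133)) + u(y) = 7*(1/(82 - 133))² - 161/108 = 7*(1/(-51))² - 161*1/108 = 7*(-1/51)² - 161/108 = 7*(1/2601) - 161/108 = 7/2601 - 161/108 = -46445/31212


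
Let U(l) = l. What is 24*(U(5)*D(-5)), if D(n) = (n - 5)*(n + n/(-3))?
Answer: 4000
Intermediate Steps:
D(n) = 2*n*(-5 + n)/3 (D(n) = (-5 + n)*(n + n*(-⅓)) = (-5 + n)*(n - n/3) = (-5 + n)*(2*n/3) = 2*n*(-5 + n)/3)
24*(U(5)*D(-5)) = 24*(5*((⅔)*(-5)*(-5 - 5))) = 24*(5*((⅔)*(-5)*(-10))) = 24*(5*(100/3)) = 24*(500/3) = 4000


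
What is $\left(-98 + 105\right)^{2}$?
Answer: $49$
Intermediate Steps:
$\left(-98 + 105\right)^{2} = 7^{2} = 49$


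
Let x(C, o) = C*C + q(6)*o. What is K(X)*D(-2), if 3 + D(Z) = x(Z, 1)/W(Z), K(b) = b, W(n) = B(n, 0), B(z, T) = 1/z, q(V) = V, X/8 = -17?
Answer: 3128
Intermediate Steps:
X = -136 (X = 8*(-17) = -136)
W(n) = 1/n
x(C, o) = C**2 + 6*o (x(C, o) = C*C + 6*o = C**2 + 6*o)
D(Z) = -3 + Z*(6 + Z**2) (D(Z) = -3 + (Z**2 + 6*1)/(1/Z) = -3 + (Z**2 + 6)*Z = -3 + (6 + Z**2)*Z = -3 + Z*(6 + Z**2))
K(X)*D(-2) = -136*(-3 - 2*(6 + (-2)**2)) = -136*(-3 - 2*(6 + 4)) = -136*(-3 - 2*10) = -136*(-3 - 20) = -136*(-23) = 3128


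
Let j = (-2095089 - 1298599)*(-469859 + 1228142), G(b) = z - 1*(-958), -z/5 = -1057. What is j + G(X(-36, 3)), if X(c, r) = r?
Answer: -2573375911461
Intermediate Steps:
z = 5285 (z = -5*(-1057) = 5285)
G(b) = 6243 (G(b) = 5285 - 1*(-958) = 5285 + 958 = 6243)
j = -2573375917704 (j = -3393688*758283 = -2573375917704)
j + G(X(-36, 3)) = -2573375917704 + 6243 = -2573375911461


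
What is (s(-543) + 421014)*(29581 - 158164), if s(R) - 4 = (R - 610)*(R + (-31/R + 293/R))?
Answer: -24382583820777/181 ≈ -1.3471e+11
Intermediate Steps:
s(R) = 4 + (-610 + R)*(R + 262/R) (s(R) = 4 + (R - 610)*(R + (-31/R + 293/R)) = 4 + (-610 + R)*(R + 262/R))
(s(-543) + 421014)*(29581 - 158164) = ((266 + (-543)² - 159820/(-543) - 610*(-543)) + 421014)*(29581 - 158164) = ((266 + 294849 - 159820*(-1/543) + 331230) + 421014)*(-128583) = ((266 + 294849 + 159820/543 + 331230) + 421014)*(-128583) = (340265155/543 + 421014)*(-128583) = (568875757/543)*(-128583) = -24382583820777/181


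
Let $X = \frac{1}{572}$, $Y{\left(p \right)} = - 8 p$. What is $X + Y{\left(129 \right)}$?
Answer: $- \frac{590303}{572} \approx -1032.0$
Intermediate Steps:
$X = \frac{1}{572} \approx 0.0017483$
$X + Y{\left(129 \right)} = \frac{1}{572} - 1032 = - \frac{590303}{572}$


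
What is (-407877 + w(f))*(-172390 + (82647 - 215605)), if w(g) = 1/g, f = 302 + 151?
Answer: 56418624761440/453 ≈ 1.2454e+11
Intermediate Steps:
f = 453
(-407877 + w(f))*(-172390 + (82647 - 215605)) = (-407877 + 1/453)*(-172390 + (82647 - 215605)) = (-407877 + 1/453)*(-172390 - 132958) = -184768280/453*(-305348) = 56418624761440/453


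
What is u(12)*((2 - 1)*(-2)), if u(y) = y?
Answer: -24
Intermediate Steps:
u(12)*((2 - 1)*(-2)) = 12*((2 - 1)*(-2)) = 12*(1*(-2)) = 12*(-2) = -24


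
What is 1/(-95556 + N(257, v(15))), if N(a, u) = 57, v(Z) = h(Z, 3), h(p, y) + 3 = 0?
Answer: -1/95499 ≈ -1.0471e-5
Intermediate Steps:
h(p, y) = -3 (h(p, y) = -3 + 0 = -3)
v(Z) = -3
1/(-95556 + N(257, v(15))) = 1/(-95556 + 57) = 1/(-95499) = -1/95499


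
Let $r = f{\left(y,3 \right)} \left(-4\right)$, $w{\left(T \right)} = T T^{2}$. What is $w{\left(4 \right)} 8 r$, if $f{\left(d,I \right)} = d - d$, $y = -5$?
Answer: $0$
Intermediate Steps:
$f{\left(d,I \right)} = 0$
$w{\left(T \right)} = T^{3}$
$r = 0$ ($r = 0 \left(-4\right) = 0$)
$w{\left(4 \right)} 8 r = 4^{3} \cdot 8 \cdot 0 = 64 \cdot 8 \cdot 0 = 512 \cdot 0 = 0$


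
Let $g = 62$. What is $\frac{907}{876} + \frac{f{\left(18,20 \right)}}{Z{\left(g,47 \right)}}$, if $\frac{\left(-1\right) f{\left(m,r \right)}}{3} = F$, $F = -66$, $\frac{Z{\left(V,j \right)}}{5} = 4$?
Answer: $\frac{47897}{4380} \approx 10.935$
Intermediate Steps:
$Z{\left(V,j \right)} = 20$ ($Z{\left(V,j \right)} = 5 \cdot 4 = 20$)
$f{\left(m,r \right)} = 198$ ($f{\left(m,r \right)} = \left(-3\right) \left(-66\right) = 198$)
$\frac{907}{876} + \frac{f{\left(18,20 \right)}}{Z{\left(g,47 \right)}} = \frac{907}{876} + \frac{198}{20} = 907 \cdot \frac{1}{876} + 198 \cdot \frac{1}{20} = \frac{907}{876} + \frac{99}{10} = \frac{47897}{4380}$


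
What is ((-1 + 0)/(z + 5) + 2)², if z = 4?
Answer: 289/81 ≈ 3.5679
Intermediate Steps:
((-1 + 0)/(z + 5) + 2)² = ((-1 + 0)/(4 + 5) + 2)² = (-1/9 + 2)² = (-1*⅑ + 2)² = (-⅑ + 2)² = (17/9)² = 289/81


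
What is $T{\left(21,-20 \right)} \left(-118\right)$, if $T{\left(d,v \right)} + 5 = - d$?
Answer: $3068$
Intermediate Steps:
$T{\left(d,v \right)} = -5 - d$
$T{\left(21,-20 \right)} \left(-118\right) = \left(-5 - 21\right) \left(-118\right) = \left(-26\right) \left(-118\right) = 3068$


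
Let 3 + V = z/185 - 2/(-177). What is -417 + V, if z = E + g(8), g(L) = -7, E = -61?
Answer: -13764566/32745 ≈ -420.36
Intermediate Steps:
z = -68 (z = -61 - 7 = -68)
V = -109901/32745 (V = -3 + (-68/185 - 2/(-177)) = -3 + (-68*1/185 - 2*(-1/177)) = -3 + (-68/185 + 2/177) = -3 - 11666/32745 = -109901/32745 ≈ -3.3563)
-417 + V = -417 - 109901/32745 = -13764566/32745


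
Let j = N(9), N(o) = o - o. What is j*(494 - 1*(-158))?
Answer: 0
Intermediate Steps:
N(o) = 0
j = 0
j*(494 - 1*(-158)) = 0*(494 - 1*(-158)) = 0*(494 + 158) = 0*652 = 0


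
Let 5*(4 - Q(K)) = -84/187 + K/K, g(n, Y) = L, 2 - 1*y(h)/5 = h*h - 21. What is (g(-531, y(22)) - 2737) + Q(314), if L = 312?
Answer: -2263738/935 ≈ -2421.1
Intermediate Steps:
y(h) = 115 - 5*h**2 (y(h) = 10 - 5*(h*h - 21) = 10 - 5*(h**2 - 21) = 10 - 5*(-21 + h**2) = 10 + (105 - 5*h**2) = 115 - 5*h**2)
g(n, Y) = 312
Q(K) = 3637/935 (Q(K) = 4 - (-84/187 + K/K)/5 = 4 - (-84*1/187 + 1)/5 = 4 - (-84/187 + 1)/5 = 4 - 1/5*103/187 = 4 - 103/935 = 3637/935)
(g(-531, y(22)) - 2737) + Q(314) = (312 - 2737) + 3637/935 = -2425 + 3637/935 = -2263738/935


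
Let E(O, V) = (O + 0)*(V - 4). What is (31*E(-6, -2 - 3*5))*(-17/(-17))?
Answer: 3906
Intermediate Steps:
E(O, V) = O*(-4 + V)
(31*E(-6, -2 - 3*5))*(-17/(-17)) = (31*(-6*(-4 + (-2 - 3*5))))*(-17/(-17)) = (31*(-6*(-4 + (-2 - 15))))*(-17*(-1/17)) = (31*(-6*(-4 - 17)))*1 = (31*(-6*(-21)))*1 = (31*126)*1 = 3906*1 = 3906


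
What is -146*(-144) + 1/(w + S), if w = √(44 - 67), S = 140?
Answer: 412554092/19623 - I*√23/19623 ≈ 21024.0 - 0.0002444*I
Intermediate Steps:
w = I*√23 (w = √(-23) = I*√23 ≈ 4.7958*I)
-146*(-144) + 1/(w + S) = -146*(-144) + 1/(I*√23 + 140) = 21024 + 1/(140 + I*√23)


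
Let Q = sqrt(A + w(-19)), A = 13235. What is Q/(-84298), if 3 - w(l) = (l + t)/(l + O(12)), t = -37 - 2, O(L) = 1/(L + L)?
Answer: -sqrt(2739963590)/38355590 ≈ -0.0013647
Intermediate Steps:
O(L) = 1/(2*L)
t = -39
w(l) = 3 - (-39 + l)/(1/24 + l) (w(l) = 3 - (l - 39)/(l + (1/2)/12) = 3 - (-39 + l)/(l + (1/2)*(1/12)) = 3 - (-39 + l)/(l + 1/24) = 3 - (-39 + l)/(1/24 + l))
Q = sqrt(2739963590)/455 (Q = sqrt(13235 + 3*(313 + 16*(-19))/(1 + 24*(-19))) = sqrt(13235 + 3*(313 - 304)/(1 - 456)) = sqrt(13235 + 3*9/(-455)) = sqrt(13235 + 3*(-1/455)*9) = sqrt(13235 - 27/455) = sqrt(6021898/455) = sqrt(2739963590)/455 ≈ 115.04)
Q/(-84298) = (sqrt(2739963590)/455)/(-84298) = (sqrt(2739963590)/455)*(-1/84298) = -sqrt(2739963590)/38355590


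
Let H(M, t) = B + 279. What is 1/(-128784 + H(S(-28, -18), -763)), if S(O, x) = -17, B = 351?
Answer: -1/128154 ≈ -7.8031e-6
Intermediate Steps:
H(M, t) = 630 (H(M, t) = 351 + 279 = 630)
1/(-128784 + H(S(-28, -18), -763)) = 1/(-128784 + 630) = 1/(-128154) = -1/128154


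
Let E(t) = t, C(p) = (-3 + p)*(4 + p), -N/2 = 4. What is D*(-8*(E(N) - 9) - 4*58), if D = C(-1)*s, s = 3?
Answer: 3456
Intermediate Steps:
N = -8 (N = -2*4 = -8)
D = -36 (D = (-12 - 1 + (-1)²)*3 = (-12 - 1 + 1)*3 = -12*3 = -36)
D*(-8*(E(N) - 9) - 4*58) = -36*(-8*(-8 - 9) - 4*58) = -36*(-8*(-17) - 232) = -36*(136 - 232) = -36*(-96) = 3456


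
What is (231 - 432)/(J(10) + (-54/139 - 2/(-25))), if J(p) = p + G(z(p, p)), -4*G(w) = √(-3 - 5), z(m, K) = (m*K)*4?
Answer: -702186300/34037179 - 36226875*I*√2/34037179 ≈ -20.63 - 1.5052*I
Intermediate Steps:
z(m, K) = 4*K*m (z(m, K) = (K*m)*4 = 4*K*m)
G(w) = -I*√2/2 (G(w) = -√(-3 - 5)/4 = -I*√2/2)
J(p) = p - I*√2/2
(231 - 432)/(J(10) + (-54/139 - 2/(-25))) = (231 - 432)/((10 - I*√2/2) + (-54/139 - 2/(-25))) = -201/((10 - I*√2/2) + (-54*1/139 - 2*(-1/25))) = -201/((10 - I*√2/2) + (-54/139 + 2/25)) = -201/((10 - I*√2/2) - 1072/3475) = -201/(33678/3475 - I*√2/2)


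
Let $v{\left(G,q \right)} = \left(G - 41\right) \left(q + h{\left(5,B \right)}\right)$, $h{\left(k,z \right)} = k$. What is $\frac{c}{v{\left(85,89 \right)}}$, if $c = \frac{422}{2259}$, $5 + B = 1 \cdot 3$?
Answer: $\frac{211}{4671612} \approx 4.5166 \cdot 10^{-5}$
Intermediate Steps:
$B = -2$ ($B = -5 + 1 \cdot 3 = -5 + 3 = -2$)
$c = \frac{422}{2259}$ ($c = 422 \cdot \frac{1}{2259} = \frac{422}{2259} \approx 0.18681$)
$v{\left(G,q \right)} = \left(-41 + G\right) \left(5 + q\right)$ ($v{\left(G,q \right)} = \left(G - 41\right) \left(q + 5\right) = \left(-41 + G\right) \left(5 + q\right)$)
$\frac{c}{v{\left(85,89 \right)}} = \frac{422}{2259 \left(-205 - 3649 + 5 \cdot 85 + 85 \cdot 89\right)} = \frac{422}{2259 \left(-205 - 3649 + 425 + 7565\right)} = \frac{422}{2259 \cdot 4136} = \frac{422}{2259} \cdot \frac{1}{4136} = \frac{211}{4671612}$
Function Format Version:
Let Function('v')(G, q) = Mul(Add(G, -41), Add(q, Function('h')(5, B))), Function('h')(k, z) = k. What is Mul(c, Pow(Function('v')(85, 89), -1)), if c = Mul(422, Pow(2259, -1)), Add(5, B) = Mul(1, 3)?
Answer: Rational(211, 4671612) ≈ 4.5166e-5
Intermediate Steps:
B = -2 (B = Add(-5, Mul(1, 3)) = Add(-5, 3) = -2)
c = Rational(422, 2259) (c = Mul(422, Rational(1, 2259)) = Rational(422, 2259) ≈ 0.18681)
Function('v')(G, q) = Mul(Add(-41, G), Add(5, q)) (Function('v')(G, q) = Mul(Add(G, -41), Add(q, 5)) = Mul(Add(-41, G), Add(5, q)))
Mul(c, Pow(Function('v')(85, 89), -1)) = Mul(Rational(422, 2259), Pow(Add(-205, Mul(-41, 89), Mul(5, 85), Mul(85, 89)), -1)) = Mul(Rational(422, 2259), Pow(Add(-205, -3649, 425, 7565), -1)) = Mul(Rational(422, 2259), Pow(4136, -1)) = Mul(Rational(422, 2259), Rational(1, 4136)) = Rational(211, 4671612)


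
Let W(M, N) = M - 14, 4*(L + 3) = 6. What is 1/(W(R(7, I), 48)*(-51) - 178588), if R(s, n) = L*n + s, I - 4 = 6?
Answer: -1/177466 ≈ -5.6349e-6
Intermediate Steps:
L = -3/2 (L = -3 + (1/4)*6 = -3 + 3/2 = -3/2 ≈ -1.5000)
I = 10 (I = 4 + 6 = 10)
R(s, n) = s - 3*n/2 (R(s, n) = -3*n/2 + s = s - 3*n/2)
W(M, N) = -14 + M
1/(W(R(7, I), 48)*(-51) - 178588) = 1/((-14 + (7 - 3/2*10))*(-51) - 178588) = 1/((-14 + (7 - 15))*(-51) - 178588) = 1/((-14 - 8)*(-51) - 178588) = 1/(-22*(-51) - 178588) = 1/(1122 - 178588) = 1/(-177466) = -1/177466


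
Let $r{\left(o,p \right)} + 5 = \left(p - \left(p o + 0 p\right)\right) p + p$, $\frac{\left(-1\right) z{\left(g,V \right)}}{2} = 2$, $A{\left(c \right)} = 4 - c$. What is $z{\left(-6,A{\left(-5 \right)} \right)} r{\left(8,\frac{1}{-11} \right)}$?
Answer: $\frac{2492}{121} \approx 20.595$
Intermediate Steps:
$z{\left(g,V \right)} = -4$ ($z{\left(g,V \right)} = \left(-2\right) 2 = -4$)
$r{\left(o,p \right)} = -5 + p + p \left(p - o p\right)$ ($r{\left(o,p \right)} = -5 + \left(\left(p - \left(p o + 0 p\right)\right) p + p\right) = -5 + \left(\left(p - \left(o p + 0\right)\right) p + p\right) = -5 + \left(\left(p - o p\right) p + p\right) = -5 + \left(p \left(p - o p\right) + p\right) = -5 + \left(p + p \left(p - o p\right)\right) = -5 + p + p \left(p - o p\right)$)
$z{\left(-6,A{\left(-5 \right)} \right)} r{\left(8,\frac{1}{-11} \right)} = - 4 \left(-5 + \frac{1}{-11} + \left(\frac{1}{-11}\right)^{2} - 8 \left(\frac{1}{-11}\right)^{2}\right) = - 4 \left(-5 - \frac{1}{11} + \left(- \frac{1}{11}\right)^{2} - 8 \left(- \frac{1}{11}\right)^{2}\right) = - 4 \left(-5 - \frac{1}{11} + \frac{1}{121} - 8 \cdot \frac{1}{121}\right) = - 4 \left(-5 - \frac{1}{11} + \frac{1}{121} - \frac{8}{121}\right) = \left(-4\right) \left(- \frac{623}{121}\right) = \frac{2492}{121}$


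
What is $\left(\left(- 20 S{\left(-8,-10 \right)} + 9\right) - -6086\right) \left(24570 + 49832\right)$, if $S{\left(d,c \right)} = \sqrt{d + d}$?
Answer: $453480190 - 5952160 i \approx 4.5348 \cdot 10^{8} - 5.9522 \cdot 10^{6} i$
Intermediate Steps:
$S{\left(d,c \right)} = \sqrt{2} \sqrt{d}$ ($S{\left(d,c \right)} = \sqrt{2 d} = \sqrt{2} \sqrt{d}$)
$\left(\left(- 20 S{\left(-8,-10 \right)} + 9\right) - -6086\right) \left(24570 + 49832\right) = \left(\left(- 20 \sqrt{2} \sqrt{-8} + 9\right) - -6086\right) \left(24570 + 49832\right) = \left(\left(- 20 \sqrt{2} \cdot 2 i \sqrt{2} + 9\right) + 6086\right) 74402 = \left(\left(- 20 \cdot 4 i + 9\right) + 6086\right) 74402 = \left(\left(- 80 i + 9\right) + 6086\right) 74402 = \left(\left(9 - 80 i\right) + 6086\right) 74402 = \left(6095 - 80 i\right) 74402 = 453480190 - 5952160 i$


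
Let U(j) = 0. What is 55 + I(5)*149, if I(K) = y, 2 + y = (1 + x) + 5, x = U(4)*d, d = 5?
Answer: 651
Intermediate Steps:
x = 0 (x = 0*5 = 0)
y = 4 (y = -2 + ((1 + 0) + 5) = -2 + (1 + 5) = -2 + 6 = 4)
I(K) = 4
55 + I(5)*149 = 55 + 4*149 = 55 + 596 = 651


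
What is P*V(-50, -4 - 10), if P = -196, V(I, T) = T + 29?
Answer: -2940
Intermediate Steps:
V(I, T) = 29 + T
P*V(-50, -4 - 10) = -196*(29 + (-4 - 10)) = -196*(29 - 14) = -196*15 = -2940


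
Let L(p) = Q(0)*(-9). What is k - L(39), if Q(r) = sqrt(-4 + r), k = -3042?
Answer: -3042 + 18*I ≈ -3042.0 + 18.0*I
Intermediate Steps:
L(p) = -18*I (L(p) = sqrt(-4 + 0)*(-9) = sqrt(-4)*(-9) = (2*I)*(-9) = -18*I)
k - L(39) = -3042 - (-18)*I = -3042 + 18*I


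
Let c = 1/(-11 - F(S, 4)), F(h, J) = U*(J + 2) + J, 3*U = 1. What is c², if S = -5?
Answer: 1/289 ≈ 0.0034602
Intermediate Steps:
U = ⅓ (U = (⅓)*1 = ⅓ ≈ 0.33333)
F(h, J) = ⅔ + 4*J/3 (F(h, J) = (J + 2)/3 + J = (2 + J)/3 + J = (⅔ + J/3) + J = ⅔ + 4*J/3)
c = -1/17 (c = 1/(-11 - (⅔ + (4/3)*4)) = 1/(-11 - (⅔ + 16/3)) = 1/(-11 - 1*6) = 1/(-11 - 6) = 1/(-17) = -1/17 ≈ -0.058824)
c² = (-1/17)² = 1/289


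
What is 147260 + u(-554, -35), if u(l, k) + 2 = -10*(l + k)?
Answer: 153148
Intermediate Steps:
u(l, k) = -2 - 10*k - 10*l (u(l, k) = -2 - 10*(l + k) = -2 - 10*(k + l) = -2 + (-10*k - 10*l) = -2 - 10*k - 10*l)
147260 + u(-554, -35) = 147260 + (-2 - 10*(-35) - 10*(-554)) = 147260 + (-2 + 350 + 5540) = 147260 + 5888 = 153148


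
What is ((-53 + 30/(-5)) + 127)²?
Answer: 4624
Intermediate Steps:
((-53 + 30/(-5)) + 127)² = ((-53 + 30*(-⅕)) + 127)² = ((-53 - 6) + 127)² = (-59 + 127)² = 68² = 4624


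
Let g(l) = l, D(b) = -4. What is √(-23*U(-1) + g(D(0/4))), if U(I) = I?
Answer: √19 ≈ 4.3589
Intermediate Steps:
√(-23*U(-1) + g(D(0/4))) = √(-23*(-1) - 4) = √(23 - 4) = √19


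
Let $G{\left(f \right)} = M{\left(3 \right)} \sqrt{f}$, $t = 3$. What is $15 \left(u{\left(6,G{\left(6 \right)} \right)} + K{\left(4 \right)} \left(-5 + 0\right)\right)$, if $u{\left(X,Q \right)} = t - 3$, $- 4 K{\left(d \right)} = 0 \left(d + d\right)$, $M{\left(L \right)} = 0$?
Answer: $0$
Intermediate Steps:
$G{\left(f \right)} = 0$ ($G{\left(f \right)} = 0 \sqrt{f} = 0$)
$K{\left(d \right)} = 0$ ($K{\left(d \right)} = - \frac{0 \left(d + d\right)}{4} = - \frac{0 \cdot 2 d}{4} = \left(- \frac{1}{4}\right) 0 = 0$)
$u{\left(X,Q \right)} = 0$ ($u{\left(X,Q \right)} = 3 - 3 = 0$)
$15 \left(u{\left(6,G{\left(6 \right)} \right)} + K{\left(4 \right)} \left(-5 + 0\right)\right) = 15 \left(0 + 0 \left(-5 + 0\right)\right) = 15 \left(0 + 0 \left(-5\right)\right) = 15 \left(0 + 0\right) = 15 \cdot 0 = 0$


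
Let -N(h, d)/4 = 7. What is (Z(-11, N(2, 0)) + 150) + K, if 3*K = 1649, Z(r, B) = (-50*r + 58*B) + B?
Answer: -1207/3 ≈ -402.33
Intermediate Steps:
N(h, d) = -28 (N(h, d) = -4*7 = -28)
Z(r, B) = -50*r + 59*B
K = 1649/3 (K = (1/3)*1649 = 1649/3 ≈ 549.67)
(Z(-11, N(2, 0)) + 150) + K = ((-50*(-11) + 59*(-28)) + 150) + 1649/3 = ((550 - 1652) + 150) + 1649/3 = (-1102 + 150) + 1649/3 = -952 + 1649/3 = -1207/3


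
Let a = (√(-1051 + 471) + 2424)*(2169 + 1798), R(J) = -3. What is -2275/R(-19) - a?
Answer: -28845749/3 - 7934*I*√145 ≈ -9.6152e+6 - 95538.0*I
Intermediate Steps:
a = 9616008 + 7934*I*√145 (a = (√(-580) + 2424)*3967 = (2*I*√145 + 2424)*3967 = (2424 + 2*I*√145)*3967 = 9616008 + 7934*I*√145 ≈ 9.616e+6 + 95538.0*I)
-2275/R(-19) - a = -2275/(-3) - (9616008 + 7934*I*√145) = -2275*(-⅓) + (-9616008 - 7934*I*√145) = 2275/3 + (-9616008 - 7934*I*√145) = -28845749/3 - 7934*I*√145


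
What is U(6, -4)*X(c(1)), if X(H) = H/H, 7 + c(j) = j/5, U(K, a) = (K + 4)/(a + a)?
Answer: -5/4 ≈ -1.2500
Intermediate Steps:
U(K, a) = (4 + K)/(2*a) (U(K, a) = (4 + K)/((2*a)) = (4 + K)*(1/(2*a)) = (4 + K)/(2*a))
c(j) = -7 + j/5
X(H) = 1
U(6, -4)*X(c(1)) = ((1/2)*(4 + 6)/(-4))*1 = ((1/2)*(-1/4)*10)*1 = -5/4*1 = -5/4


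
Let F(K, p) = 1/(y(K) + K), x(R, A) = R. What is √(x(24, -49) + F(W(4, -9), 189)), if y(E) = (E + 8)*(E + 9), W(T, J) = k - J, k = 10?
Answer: √576631/155 ≈ 4.8991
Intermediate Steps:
W(T, J) = 10 - J
y(E) = (8 + E)*(9 + E)
F(K, p) = 1/(72 + K² + 18*K) (F(K, p) = 1/((72 + K² + 17*K) + K) = 1/(72 + K² + 18*K))
√(x(24, -49) + F(W(4, -9), 189)) = √(24 + 1/(72 + (10 - 1*(-9))² + 18*(10 - 1*(-9)))) = √(24 + 1/(72 + (10 + 9)² + 18*(10 + 9))) = √(24 + 1/(72 + 19² + 18*19)) = √(24 + 1/(72 + 361 + 342)) = √(24 + 1/775) = √(18601/775) = √576631/155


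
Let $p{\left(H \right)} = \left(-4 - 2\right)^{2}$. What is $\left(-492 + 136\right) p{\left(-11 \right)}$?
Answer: $-12816$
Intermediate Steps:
$p{\left(H \right)} = 36$ ($p{\left(H \right)} = \left(-6\right)^{2} = 36$)
$\left(-492 + 136\right) p{\left(-11 \right)} = \left(-492 + 136\right) 36 = \left(-356\right) 36 = -12816$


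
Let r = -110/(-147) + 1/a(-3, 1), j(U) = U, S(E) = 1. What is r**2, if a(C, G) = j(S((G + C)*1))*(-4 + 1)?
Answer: 3721/21609 ≈ 0.17220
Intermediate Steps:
a(C, G) = -3 (a(C, G) = 1*(-4 + 1) = 1*(-3) = -3)
r = 61/147 (r = -110/(-147) + 1/(-3) = -110*(-1/147) + 1*(-1/3) = 110/147 - 1/3 = 61/147 ≈ 0.41497)
r**2 = (61/147)**2 = 3721/21609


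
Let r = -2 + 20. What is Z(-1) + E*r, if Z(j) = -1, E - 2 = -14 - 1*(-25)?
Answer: 233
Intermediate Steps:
E = 13 (E = 2 + (-14 - 1*(-25)) = 2 + (-14 + 25) = 2 + 11 = 13)
r = 18
Z(-1) + E*r = -1 + 13*18 = -1 + 234 = 233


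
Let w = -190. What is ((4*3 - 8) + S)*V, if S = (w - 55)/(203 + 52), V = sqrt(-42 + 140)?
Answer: 1085*sqrt(2)/51 ≈ 30.087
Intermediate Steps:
V = 7*sqrt(2) (V = sqrt(98) = 7*sqrt(2) ≈ 9.8995)
S = -49/51 (S = (-190 - 55)/(203 + 52) = -245/255 = -245*1/255 = -49/51 ≈ -0.96078)
((4*3 - 8) + S)*V = ((4*3 - 8) - 49/51)*(7*sqrt(2)) = ((12 - 8) - 49/51)*(7*sqrt(2)) = (4 - 49/51)*(7*sqrt(2)) = 155*(7*sqrt(2))/51 = 1085*sqrt(2)/51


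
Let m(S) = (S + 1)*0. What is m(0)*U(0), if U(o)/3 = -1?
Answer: 0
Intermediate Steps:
U(o) = -3 (U(o) = 3*(-1) = -3)
m(S) = 0 (m(S) = (1 + S)*0 = 0)
m(0)*U(0) = 0*(-3) = 0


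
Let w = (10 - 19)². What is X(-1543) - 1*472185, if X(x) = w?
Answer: -472104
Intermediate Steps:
w = 81 (w = (-9)² = 81)
X(x) = 81
X(-1543) - 1*472185 = 81 - 1*472185 = 81 - 472185 = -472104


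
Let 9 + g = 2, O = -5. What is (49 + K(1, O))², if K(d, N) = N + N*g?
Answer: 6241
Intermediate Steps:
g = -7 (g = -9 + 2 = -7)
K(d, N) = -6*N (K(d, N) = N + N*(-7) = N - 7*N = -6*N)
(49 + K(1, O))² = (49 - 6*(-5))² = (49 + 30)² = 79² = 6241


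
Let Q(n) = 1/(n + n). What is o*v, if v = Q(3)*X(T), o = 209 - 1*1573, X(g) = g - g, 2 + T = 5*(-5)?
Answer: 0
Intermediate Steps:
T = -27 (T = -2 + 5*(-5) = -2 - 25 = -27)
X(g) = 0
o = -1364 (o = 209 - 1573 = -1364)
Q(n) = 1/(2*n)
v = 0 (v = ((1/2)/3)*0 = ((1/2)*(1/3))*0 = (1/6)*0 = 0)
o*v = -1364*0 = 0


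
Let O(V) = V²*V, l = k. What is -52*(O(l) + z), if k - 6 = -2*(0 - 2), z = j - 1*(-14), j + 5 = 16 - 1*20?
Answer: -52260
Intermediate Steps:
j = -9 (j = -5 + (16 - 1*20) = -5 + (16 - 20) = -5 - 4 = -9)
z = 5 (z = -9 - 1*(-14) = -9 + 14 = 5)
k = 10 (k = 6 - 2*(0 - 2) = 6 - 2*(-2) = 6 + 4 = 10)
l = 10
O(V) = V³
-52*(O(l) + z) = -52*(10³ + 5) = -52*(1000 + 5) = -52*1005 = -52260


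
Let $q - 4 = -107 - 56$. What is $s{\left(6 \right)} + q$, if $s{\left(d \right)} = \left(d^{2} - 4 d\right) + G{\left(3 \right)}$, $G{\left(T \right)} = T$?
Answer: $-144$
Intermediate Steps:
$q = -159$ ($q = 4 - 163 = -159$)
$s{\left(d \right)} = 3 + d^{2} - 4 d$ ($s{\left(d \right)} = \left(d^{2} - 4 d\right) + 3 = 3 + d^{2} - 4 d$)
$s{\left(6 \right)} + q = \left(3 + 6^{2} - 24\right) - 159 = \left(3 + 36 - 24\right) - 159 = 15 - 159 = -144$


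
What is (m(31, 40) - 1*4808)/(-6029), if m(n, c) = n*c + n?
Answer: 3537/6029 ≈ 0.58666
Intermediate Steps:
m(n, c) = n + c*n (m(n, c) = c*n + n = n + c*n)
(m(31, 40) - 1*4808)/(-6029) = (31*(1 + 40) - 1*4808)/(-6029) = (31*41 - 4808)*(-1/6029) = (1271 - 4808)*(-1/6029) = -3537*(-1/6029) = 3537/6029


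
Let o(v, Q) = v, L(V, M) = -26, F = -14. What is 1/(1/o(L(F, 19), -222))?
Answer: -26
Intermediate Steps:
1/(1/o(L(F, 19), -222)) = 1/(1/(-26)) = 1/(-1/26) = -26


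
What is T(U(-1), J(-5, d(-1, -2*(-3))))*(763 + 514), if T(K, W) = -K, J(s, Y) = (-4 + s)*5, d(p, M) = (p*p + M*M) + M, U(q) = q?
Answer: 1277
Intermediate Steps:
d(p, M) = M + M² + p² (d(p, M) = (p² + M²) + M = (M² + p²) + M = M + M² + p²)
J(s, Y) = -20 + 5*s
T(U(-1), J(-5, d(-1, -2*(-3))))*(763 + 514) = (-1*(-1))*(763 + 514) = 1*1277 = 1277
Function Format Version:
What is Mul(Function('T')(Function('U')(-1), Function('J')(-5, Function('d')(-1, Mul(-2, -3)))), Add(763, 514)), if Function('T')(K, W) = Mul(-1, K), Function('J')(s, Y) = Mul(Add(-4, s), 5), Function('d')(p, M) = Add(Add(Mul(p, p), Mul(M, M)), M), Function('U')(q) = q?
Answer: 1277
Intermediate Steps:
Function('d')(p, M) = Add(M, Pow(M, 2), Pow(p, 2)) (Function('d')(p, M) = Add(Add(Pow(p, 2), Pow(M, 2)), M) = Add(Add(Pow(M, 2), Pow(p, 2)), M) = Add(M, Pow(M, 2), Pow(p, 2)))
Function('J')(s, Y) = Add(-20, Mul(5, s))
Mul(Function('T')(Function('U')(-1), Function('J')(-5, Function('d')(-1, Mul(-2, -3)))), Add(763, 514)) = Mul(Mul(-1, -1), Add(763, 514)) = Mul(1, 1277) = 1277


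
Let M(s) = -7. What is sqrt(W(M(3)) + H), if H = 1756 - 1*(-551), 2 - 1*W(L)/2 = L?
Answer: 5*sqrt(93) ≈ 48.218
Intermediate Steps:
W(L) = 4 - 2*L
H = 2307 (H = 1756 + 551 = 2307)
sqrt(W(M(3)) + H) = sqrt((4 - 2*(-7)) + 2307) = sqrt((4 + 14) + 2307) = sqrt(18 + 2307) = sqrt(2325) = 5*sqrt(93)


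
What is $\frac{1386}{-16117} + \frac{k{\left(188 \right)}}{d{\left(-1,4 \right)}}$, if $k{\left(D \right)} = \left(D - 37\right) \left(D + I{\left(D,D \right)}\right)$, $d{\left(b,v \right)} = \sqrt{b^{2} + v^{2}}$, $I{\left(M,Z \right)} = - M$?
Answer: $- \frac{1386}{16117} \approx -0.085996$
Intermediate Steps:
$k{\left(D \right)} = 0$ ($k{\left(D \right)} = \left(D - 37\right) \left(D - D\right) = \left(-37 + D\right) 0 = 0$)
$\frac{1386}{-16117} + \frac{k{\left(188 \right)}}{d{\left(-1,4 \right)}} = \frac{1386}{-16117} + \frac{0}{\sqrt{\left(-1\right)^{2} + 4^{2}}} = 1386 \left(- \frac{1}{16117}\right) + \frac{0}{\sqrt{1 + 16}} = - \frac{1386}{16117} + \frac{0}{\sqrt{17}} = - \frac{1386}{16117} + 0 \frac{\sqrt{17}}{17} = - \frac{1386}{16117} + 0 = - \frac{1386}{16117}$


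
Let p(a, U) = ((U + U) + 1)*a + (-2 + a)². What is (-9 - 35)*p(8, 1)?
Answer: -2640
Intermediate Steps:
p(a, U) = (-2 + a)² + a*(1 + 2*U) (p(a, U) = (2*U + 1)*a + (-2 + a)² = (1 + 2*U)*a + (-2 + a)² = a*(1 + 2*U) + (-2 + a)² = (-2 + a)² + a*(1 + 2*U))
(-9 - 35)*p(8, 1) = (-9 - 35)*(8 + (-2 + 8)² + 2*1*8) = -44*(8 + 6² + 16) = -44*(8 + 36 + 16) = -44*60 = -2640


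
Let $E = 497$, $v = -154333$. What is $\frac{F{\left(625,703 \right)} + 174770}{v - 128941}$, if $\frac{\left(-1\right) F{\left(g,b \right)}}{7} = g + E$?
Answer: $- \frac{83458}{141637} \approx -0.58924$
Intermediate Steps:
$F{\left(g,b \right)} = -3479 - 7 g$ ($F{\left(g,b \right)} = - 7 \left(g + 497\right) = - 7 \left(497 + g\right) = -3479 - 7 g$)
$\frac{F{\left(625,703 \right)} + 174770}{v - 128941} = \frac{\left(-3479 - 4375\right) + 174770}{-154333 - 128941} = \frac{\left(-3479 - 4375\right) + 174770}{-283274} = \left(-7854 + 174770\right) \left(- \frac{1}{283274}\right) = 166916 \left(- \frac{1}{283274}\right) = - \frac{83458}{141637}$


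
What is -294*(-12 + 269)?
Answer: -75558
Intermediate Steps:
-294*(-12 + 269) = -294*257 = -75558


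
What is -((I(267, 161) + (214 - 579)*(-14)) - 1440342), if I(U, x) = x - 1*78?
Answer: 1435149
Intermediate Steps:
I(U, x) = -78 + x (I(U, x) = x - 78 = -78 + x)
-((I(267, 161) + (214 - 579)*(-14)) - 1440342) = -(((-78 + 161) + (214 - 579)*(-14)) - 1440342) = -((83 - 365*(-14)) - 1440342) = -((83 + 5110) - 1440342) = -(5193 - 1440342) = -1*(-1435149) = 1435149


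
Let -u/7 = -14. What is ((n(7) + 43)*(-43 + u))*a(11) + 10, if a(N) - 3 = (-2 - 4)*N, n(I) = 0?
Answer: -148985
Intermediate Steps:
u = 98 (u = -7*(-14) = 98)
a(N) = 3 - 6*N (a(N) = 3 + (-2 - 4)*N = 3 - 6*N)
((n(7) + 43)*(-43 + u))*a(11) + 10 = ((0 + 43)*(-43 + 98))*(3 - 6*11) + 10 = (43*55)*(3 - 66) + 10 = 2365*(-63) + 10 = -148995 + 10 = -148985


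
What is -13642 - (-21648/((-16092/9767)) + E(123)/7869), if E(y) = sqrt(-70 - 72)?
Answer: -35913590/1341 - I*sqrt(142)/7869 ≈ -26781.0 - 0.0015143*I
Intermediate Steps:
E(y) = I*sqrt(142) (E(y) = sqrt(-142) = I*sqrt(142))
-13642 - (-21648/((-16092/9767)) + E(123)/7869) = -13642 - (-21648/((-16092/9767)) + (I*sqrt(142))/7869) = -13642 - (-21648/((-16092*1/9767)) + (I*sqrt(142))*(1/7869)) = -13642 - (-21648/(-16092/9767) + I*sqrt(142)/7869) = -13642 - (-21648*(-9767/16092) + I*sqrt(142)/7869) = -13642 - (17619668/1341 + I*sqrt(142)/7869) = -13642 + (-17619668/1341 - I*sqrt(142)/7869) = -35913590/1341 - I*sqrt(142)/7869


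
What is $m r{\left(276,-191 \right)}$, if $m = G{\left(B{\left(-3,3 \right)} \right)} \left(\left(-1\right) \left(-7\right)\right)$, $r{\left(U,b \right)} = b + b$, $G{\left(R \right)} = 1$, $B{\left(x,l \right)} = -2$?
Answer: $-2674$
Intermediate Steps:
$r{\left(U,b \right)} = 2 b$
$m = 7$ ($m = 1 \left(\left(-1\right) \left(-7\right)\right) = 1 \cdot 7 = 7$)
$m r{\left(276,-191 \right)} = 7 \cdot 2 \left(-191\right) = 7 \left(-382\right) = -2674$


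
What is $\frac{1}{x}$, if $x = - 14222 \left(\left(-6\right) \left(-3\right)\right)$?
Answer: $- \frac{1}{255996} \approx -3.9063 \cdot 10^{-6}$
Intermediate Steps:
$x = -255996$ ($x = \left(-14222\right) 18 = -255996$)
$\frac{1}{x} = \frac{1}{-255996} = - \frac{1}{255996}$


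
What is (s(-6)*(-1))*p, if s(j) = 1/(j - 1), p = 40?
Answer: 40/7 ≈ 5.7143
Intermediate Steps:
s(j) = 1/(-1 + j)
(s(-6)*(-1))*p = (-1/(-1 - 6))*40 = (-1/(-7))*40 = -⅐*(-1)*40 = (⅐)*40 = 40/7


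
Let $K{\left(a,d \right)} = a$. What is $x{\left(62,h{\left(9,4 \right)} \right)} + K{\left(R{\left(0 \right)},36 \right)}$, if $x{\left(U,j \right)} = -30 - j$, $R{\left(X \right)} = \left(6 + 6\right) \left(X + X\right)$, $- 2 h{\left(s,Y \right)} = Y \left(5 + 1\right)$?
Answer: $-18$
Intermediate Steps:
$h{\left(s,Y \right)} = - 3 Y$ ($h{\left(s,Y \right)} = - \frac{Y \left(5 + 1\right)}{2} = - \frac{Y 6}{2} = - \frac{6 Y}{2} = - 3 Y$)
$R{\left(X \right)} = 24 X$ ($R{\left(X \right)} = 12 \cdot 2 X = 24 X$)
$x{\left(62,h{\left(9,4 \right)} \right)} + K{\left(R{\left(0 \right)},36 \right)} = \left(-30 - \left(-3\right) 4\right) + 24 \cdot 0 = \left(-30 - -12\right) + 0 = \left(-30 + 12\right) + 0 = -18 + 0 = -18$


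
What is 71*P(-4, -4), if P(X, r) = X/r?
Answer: 71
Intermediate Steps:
71*P(-4, -4) = 71*(-4/(-4)) = 71*(-4*(-¼)) = 71*1 = 71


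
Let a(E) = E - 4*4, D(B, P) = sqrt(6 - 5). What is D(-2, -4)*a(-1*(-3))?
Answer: -13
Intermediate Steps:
D(B, P) = 1 (D(B, P) = sqrt(1) = 1)
a(E) = -16 + E (a(E) = E - 16 = -16 + E)
D(-2, -4)*a(-1*(-3)) = 1*(-16 - 1*(-3)) = 1*(-16 + 3) = 1*(-13) = -13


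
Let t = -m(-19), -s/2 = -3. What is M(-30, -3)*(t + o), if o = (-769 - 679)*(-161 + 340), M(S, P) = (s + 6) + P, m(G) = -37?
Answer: -2332395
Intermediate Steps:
s = 6 (s = -2*(-3) = 6)
M(S, P) = 12 + P (M(S, P) = (6 + 6) + P = 12 + P)
t = 37 (t = -1*(-37) = 37)
o = -259192 (o = -1448*179 = -259192)
M(-30, -3)*(t + o) = (12 - 3)*(37 - 259192) = 9*(-259155) = -2332395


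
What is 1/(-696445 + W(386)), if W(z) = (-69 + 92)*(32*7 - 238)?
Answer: -1/696767 ≈ -1.4352e-6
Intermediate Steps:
W(z) = -322 (W(z) = 23*(224 - 238) = 23*(-14) = -322)
1/(-696445 + W(386)) = 1/(-696445 - 322) = 1/(-696767) = -1/696767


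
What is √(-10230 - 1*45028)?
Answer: I*√55258 ≈ 235.07*I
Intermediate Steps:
√(-10230 - 1*45028) = √(-10230 - 45028) = √(-55258) = I*√55258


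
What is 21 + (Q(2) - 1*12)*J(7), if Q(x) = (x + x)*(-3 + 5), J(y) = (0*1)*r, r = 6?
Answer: 21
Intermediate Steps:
J(y) = 0 (J(y) = (0*1)*6 = 0*6 = 0)
Q(x) = 4*x (Q(x) = (2*x)*2 = 4*x)
21 + (Q(2) - 1*12)*J(7) = 21 + (4*2 - 1*12)*0 = 21 + (8 - 12)*0 = 21 - 4*0 = 21 + 0 = 21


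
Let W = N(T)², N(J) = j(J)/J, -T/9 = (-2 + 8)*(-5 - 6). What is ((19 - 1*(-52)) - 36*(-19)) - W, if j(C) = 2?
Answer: 66597794/88209 ≈ 755.00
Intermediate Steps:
T = 594 (T = -9*(-2 + 8)*(-5 - 6) = -54*(-11) = -9*(-66) = 594)
N(J) = 2/J
W = 1/88209 (W = (2/594)² = (2*(1/594))² = (1/297)² = 1/88209 ≈ 1.1337e-5)
((19 - 1*(-52)) - 36*(-19)) - W = ((19 - 1*(-52)) - 36*(-19)) - 1*1/88209 = ((19 + 52) + 684) - 1/88209 = (71 + 684) - 1/88209 = 755 - 1/88209 = 66597794/88209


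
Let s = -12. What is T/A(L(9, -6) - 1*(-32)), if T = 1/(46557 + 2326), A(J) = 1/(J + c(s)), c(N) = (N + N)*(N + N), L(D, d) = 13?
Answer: 621/48883 ≈ 0.012704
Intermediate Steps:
c(N) = 4*N² (c(N) = (2*N)*(2*N) = 4*N²)
A(J) = 1/(576 + J) (A(J) = 1/(J + 4*(-12)²) = 1/(J + 4*144) = 1/(J + 576) = 1/(576 + J))
T = 1/48883 ≈ 2.0457e-5
T/A(L(9, -6) - 1*(-32)) = 1/(48883*(1/(576 + (13 - 1*(-32))))) = 1/(48883*(1/(576 + (13 + 32)))) = 1/(48883*(1/(576 + 45))) = 1/(48883*(1/621)) = (1/48883)*621 = 621/48883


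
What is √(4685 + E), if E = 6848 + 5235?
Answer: 8*√262 ≈ 129.49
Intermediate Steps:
E = 12083
√(4685 + E) = √(4685 + 12083) = √16768 = 8*√262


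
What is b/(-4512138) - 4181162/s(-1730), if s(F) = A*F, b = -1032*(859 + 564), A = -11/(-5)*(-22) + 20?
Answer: -1566152319467/18474197018 ≈ -84.775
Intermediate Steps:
A = -142/5 (A = -11*(-⅕)*(-22) + 20 = (11/5)*(-22) + 20 = -242/5 + 20 = -142/5 ≈ -28.400)
b = -1468536 (b = -1032*1423 = -1468536)
s(F) = -142*F/5
b/(-4512138) - 4181162/s(-1730) = -1468536/(-4512138) - 4181162/((-142/5*(-1730))) = -1468536*(-1/4512138) - 4181162/49132 = 244756/752023 - 4181162*1/49132 = 244756/752023 - 2090581/24566 = -1566152319467/18474197018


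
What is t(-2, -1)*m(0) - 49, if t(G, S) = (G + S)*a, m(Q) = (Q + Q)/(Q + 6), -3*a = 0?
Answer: -49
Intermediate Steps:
a = 0 (a = -1/3*0 = 0)
m(Q) = 2*Q/(6 + Q) (m(Q) = (2*Q)/(6 + Q) = 2*Q/(6 + Q))
t(G, S) = 0 (t(G, S) = (G + S)*0 = 0)
t(-2, -1)*m(0) - 49 = 0*(2*0/(6 + 0)) - 49 = 0*(2*0/6) - 49 = 0*(2*0*(1/6)) - 49 = 0*0 - 49 = 0 - 49 = -49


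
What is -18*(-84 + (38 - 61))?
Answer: 1926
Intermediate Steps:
-18*(-84 + (38 - 61)) = -18*(-84 - 23) = -18*(-107) = 1926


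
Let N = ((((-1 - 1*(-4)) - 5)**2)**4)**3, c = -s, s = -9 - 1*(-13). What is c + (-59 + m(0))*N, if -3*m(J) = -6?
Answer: -956301316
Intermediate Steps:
m(J) = 2 (m(J) = -1/3*(-6) = 2)
s = 4 (s = -9 + 13 = 4)
c = -4 (c = -1*4 = -4)
N = 16777216 (N = ((((-1 + 4) - 5)**2)**4)**3 = (((3 - 5)**2)**4)**3 = (((-2)**2)**4)**3 = (4**4)**3 = 256**3 = 16777216)
c + (-59 + m(0))*N = -4 + (-59 + 2)*16777216 = -4 - 57*16777216 = -4 - 956301312 = -956301316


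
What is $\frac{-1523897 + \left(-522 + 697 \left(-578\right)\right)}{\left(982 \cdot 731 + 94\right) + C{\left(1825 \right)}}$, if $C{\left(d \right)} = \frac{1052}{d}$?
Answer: $- \frac{3517295125}{1310234252} \approx -2.6845$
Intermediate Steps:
$\frac{-1523897 + \left(-522 + 697 \left(-578\right)\right)}{\left(982 \cdot 731 + 94\right) + C{\left(1825 \right)}} = \frac{-1523897 + \left(-522 + 697 \left(-578\right)\right)}{\left(982 \cdot 731 + 94\right) + \frac{1052}{1825}} = \frac{-1523897 - 403388}{\left(717842 + 94\right) + 1052 \cdot \frac{1}{1825}} = \frac{-1523897 - 403388}{717936 + \frac{1052}{1825}} = - \frac{1927285}{\frac{1310234252}{1825}} = \left(-1927285\right) \frac{1825}{1310234252} = - \frac{3517295125}{1310234252}$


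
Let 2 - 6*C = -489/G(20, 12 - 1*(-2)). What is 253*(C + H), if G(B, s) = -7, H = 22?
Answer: 113597/42 ≈ 2704.7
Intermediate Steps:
C = -475/42 (C = ⅓ - (-163)/(2*(-7)) = ⅓ - (-163)*(-1)/(2*7) = ⅓ - ⅙*489/7 = ⅓ - 163/14 = -475/42 ≈ -11.310)
253*(C + H) = 253*(-475/42 + 22) = 253*(449/42) = 113597/42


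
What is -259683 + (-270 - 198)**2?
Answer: -40659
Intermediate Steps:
-259683 + (-270 - 198)**2 = -259683 + (-468)**2 = -259683 + 219024 = -40659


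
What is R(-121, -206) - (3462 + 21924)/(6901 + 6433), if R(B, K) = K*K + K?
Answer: 281534717/6667 ≈ 42228.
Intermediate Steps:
R(B, K) = K + K² (R(B, K) = K² + K = K + K²)
R(-121, -206) - (3462 + 21924)/(6901 + 6433) = -206*(1 - 206) - (3462 + 21924)/(6901 + 6433) = -206*(-205) - 25386/13334 = 42230 - 25386/13334 = 42230 - 1*12693/6667 = 42230 - 12693/6667 = 281534717/6667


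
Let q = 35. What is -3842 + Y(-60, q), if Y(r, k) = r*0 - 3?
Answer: -3845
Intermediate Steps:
Y(r, k) = -3 (Y(r, k) = 0 - 3 = -3)
-3842 + Y(-60, q) = -3842 - 3 = -3845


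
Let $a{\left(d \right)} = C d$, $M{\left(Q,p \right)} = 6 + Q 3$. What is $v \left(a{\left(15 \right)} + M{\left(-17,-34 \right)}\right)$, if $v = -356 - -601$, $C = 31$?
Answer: $102900$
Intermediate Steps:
$M{\left(Q,p \right)} = 6 + 3 Q$
$v = 245$ ($v = -356 + 601 = 245$)
$a{\left(d \right)} = 31 d$
$v \left(a{\left(15 \right)} + M{\left(-17,-34 \right)}\right) = 245 \left(31 \cdot 15 + \left(6 + 3 \left(-17\right)\right)\right) = 245 \left(465 + \left(6 - 51\right)\right) = 245 \left(465 - 45\right) = 245 \cdot 420 = 102900$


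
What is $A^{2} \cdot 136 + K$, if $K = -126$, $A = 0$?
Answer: $-126$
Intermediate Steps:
$A^{2} \cdot 136 + K = 0^{2} \cdot 136 - 126 = 0 \cdot 136 - 126 = 0 - 126 = -126$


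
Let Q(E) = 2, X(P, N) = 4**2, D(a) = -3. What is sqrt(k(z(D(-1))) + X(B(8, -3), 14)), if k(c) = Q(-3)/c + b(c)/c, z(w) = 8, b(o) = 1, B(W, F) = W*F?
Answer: sqrt(262)/4 ≈ 4.0466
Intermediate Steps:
B(W, F) = F*W
X(P, N) = 16
k(c) = 3/c (k(c) = 2/c + 1/c = 3/c)
sqrt(k(z(D(-1))) + X(B(8, -3), 14)) = sqrt(3/8 + 16) = sqrt(131/8) = sqrt(262)/4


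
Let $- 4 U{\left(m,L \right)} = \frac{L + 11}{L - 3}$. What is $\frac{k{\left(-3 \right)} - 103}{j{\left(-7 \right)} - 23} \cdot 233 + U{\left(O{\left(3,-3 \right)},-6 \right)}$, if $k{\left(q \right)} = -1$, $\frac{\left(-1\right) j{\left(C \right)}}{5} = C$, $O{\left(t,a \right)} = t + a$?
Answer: $- \frac{72691}{36} \approx -2019.2$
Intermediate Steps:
$O{\left(t,a \right)} = a + t$
$U{\left(m,L \right)} = - \frac{11 + L}{4 \left(-3 + L\right)}$ ($U{\left(m,L \right)} = - \frac{\left(L + 11\right) \frac{1}{L - 3}}{4} = - \frac{\left(11 + L\right) \frac{1}{-3 + L}}{4} = - \frac{\frac{1}{-3 + L} \left(11 + L\right)}{4} = - \frac{11 + L}{4 \left(-3 + L\right)}$)
$j{\left(C \right)} = - 5 C$
$\frac{k{\left(-3 \right)} - 103}{j{\left(-7 \right)} - 23} \cdot 233 + U{\left(O{\left(3,-3 \right)},-6 \right)} = \frac{-1 - 103}{\left(-5\right) \left(-7\right) - 23} \cdot 233 + \frac{-11 - -6}{4 \left(-3 - 6\right)} = - \frac{104}{35 - 23} \cdot 233 + \frac{-11 + 6}{4 \left(-9\right)} = - \frac{104}{12} \cdot 233 + \frac{1}{4} \left(- \frac{1}{9}\right) \left(-5\right) = \left(-104\right) \frac{1}{12} \cdot 233 + \frac{5}{36} = \left(- \frac{26}{3}\right) 233 + \frac{5}{36} = - \frac{6058}{3} + \frac{5}{36} = - \frac{72691}{36}$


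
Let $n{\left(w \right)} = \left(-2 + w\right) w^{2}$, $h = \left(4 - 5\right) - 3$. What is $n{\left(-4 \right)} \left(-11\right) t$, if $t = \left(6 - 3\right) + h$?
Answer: $-1056$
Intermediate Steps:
$h = -4$ ($h = -1 - 3 = -4$)
$n{\left(w \right)} = w^{2} \left(-2 + w\right)$
$t = -1$ ($t = \left(6 - 3\right) - 4 = 3 - 4 = -1$)
$n{\left(-4 \right)} \left(-11\right) t = \left(-4\right)^{2} \left(-2 - 4\right) \left(-11\right) \left(-1\right) = 16 \left(-6\right) \left(-11\right) \left(-1\right) = \left(-96\right) \left(-11\right) \left(-1\right) = 1056 \left(-1\right) = -1056$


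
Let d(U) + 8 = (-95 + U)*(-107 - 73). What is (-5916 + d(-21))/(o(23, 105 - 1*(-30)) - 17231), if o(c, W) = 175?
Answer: -3739/4264 ≈ -0.87688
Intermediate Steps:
d(U) = 17092 - 180*U (d(U) = -8 + (-95 + U)*(-107 - 73) = -8 + (-95 + U)*(-180) = -8 + (17100 - 180*U) = 17092 - 180*U)
(-5916 + d(-21))/(o(23, 105 - 1*(-30)) - 17231) = (-5916 + (17092 - 180*(-21)))/(175 - 17231) = (-5916 + (17092 + 3780))/(-17056) = (-5916 + 20872)*(-1/17056) = 14956*(-1/17056) = -3739/4264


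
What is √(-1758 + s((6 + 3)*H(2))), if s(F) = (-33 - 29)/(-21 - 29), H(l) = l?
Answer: I*√43919/5 ≈ 41.914*I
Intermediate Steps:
s(F) = 31/25 (s(F) = -62/(-50) = -62*(-1/50) = 31/25)
√(-1758 + s((6 + 3)*H(2))) = √(-1758 + 31/25) = √(-43919/25) = I*√43919/5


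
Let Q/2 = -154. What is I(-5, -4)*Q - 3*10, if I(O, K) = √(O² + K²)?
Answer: -30 - 308*√41 ≈ -2002.2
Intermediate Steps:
Q = -308 (Q = 2*(-154) = -308)
I(O, K) = √(K² + O²)
I(-5, -4)*Q - 3*10 = √((-4)² + (-5)²)*(-308) - 3*10 = √(16 + 25)*(-308) - 30 = √41*(-308) - 30 = -308*√41 - 30 = -30 - 308*√41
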